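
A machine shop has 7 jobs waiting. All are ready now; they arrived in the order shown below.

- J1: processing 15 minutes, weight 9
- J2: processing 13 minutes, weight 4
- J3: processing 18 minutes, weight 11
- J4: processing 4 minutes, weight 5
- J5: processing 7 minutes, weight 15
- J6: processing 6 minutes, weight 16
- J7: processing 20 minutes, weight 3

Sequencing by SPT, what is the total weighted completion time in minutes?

SPT (increasing processing time): J4 J6 J5 J2 J1 J3 J7.
J4: finishes 4, weight 5, w·C = 20
J6: finishes 10, weight 16, w·C = 160
J5: finishes 17, weight 15, w·C = 255
J2: finishes 30, weight 4, w·C = 120
J1: finishes 45, weight 9, w·C = 405
J3: finishes 63, weight 11, w·C = 693
J7: finishes 83, weight 3, w·C = 249
Sum = 20+160+255+120+405+693+249 = 1902.

1902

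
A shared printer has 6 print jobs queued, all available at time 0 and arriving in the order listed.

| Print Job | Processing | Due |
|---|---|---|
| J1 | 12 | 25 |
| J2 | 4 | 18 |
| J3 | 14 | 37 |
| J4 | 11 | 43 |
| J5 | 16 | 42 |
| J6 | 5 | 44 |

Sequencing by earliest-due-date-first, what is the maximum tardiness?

EDD (increasing due date): J2 J1 J3 J5 J4 J6.
J2: 0→4, due 18, tardiness 0
J1: 4→16, due 25, tardiness 0
J3: 16→30, due 37, tardiness 0
J5: 30→46, due 42, tardiness 4
J4: 46→57, due 43, tardiness 14
J6: 57→62, due 44, tardiness 18
Maximum = 18.

18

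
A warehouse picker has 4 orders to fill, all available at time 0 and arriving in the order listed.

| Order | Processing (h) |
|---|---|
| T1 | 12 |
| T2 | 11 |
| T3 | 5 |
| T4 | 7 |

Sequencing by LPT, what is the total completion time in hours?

LPT (decreasing processing time): T1 T2 T4 T3.
T1: 0→12
T2: 12→23
T4: 23→30
T3: 30→35
Sum = 12+23+30+35 = 100.

100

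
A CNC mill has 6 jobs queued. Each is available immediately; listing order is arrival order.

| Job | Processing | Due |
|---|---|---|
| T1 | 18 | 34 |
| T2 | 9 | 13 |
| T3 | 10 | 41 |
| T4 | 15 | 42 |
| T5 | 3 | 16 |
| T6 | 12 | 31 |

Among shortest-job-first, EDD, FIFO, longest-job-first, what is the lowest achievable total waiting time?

120

SPT (increasing processing time): T5 T2 T3 T6 T4 T1.
T5: waits 0, runs 0→3
T2: waits 3, runs 3→12
T3: waits 12, runs 12→22
T6: waits 22, runs 22→34
T4: waits 34, runs 34→49
T1: waits 49, runs 49→67
Sum = 0+3+12+22+34+49 = 120.
EDD (increasing due date): T2 T5 T6 T1 T3 T4.
T2: waits 0, runs 0→9
T5: waits 9, runs 9→12
T6: waits 12, runs 12→24
T1: waits 24, runs 24→42
T3: waits 42, runs 42→52
T4: waits 52, runs 52→67
Sum = 0+9+12+24+42+52 = 139.
FIFO (arrival order): T1 T2 T3 T4 T5 T6.
T1: waits 0, runs 0→18
T2: waits 18, runs 18→27
T3: waits 27, runs 27→37
T4: waits 37, runs 37→52
T5: waits 52, runs 52→55
T6: waits 55, runs 55→67
Sum = 0+18+27+37+52+55 = 189.
LPT (decreasing processing time): T1 T4 T6 T3 T2 T5.
T1: waits 0, runs 0→18
T4: waits 18, runs 18→33
T6: waits 33, runs 33→45
T3: waits 45, runs 45→55
T2: waits 55, runs 55→64
T5: waits 64, runs 64→67
Sum = 0+18+33+45+55+64 = 215.
SPT 120, EDD 139, FIFO 189, LPT 215 → minimum 120.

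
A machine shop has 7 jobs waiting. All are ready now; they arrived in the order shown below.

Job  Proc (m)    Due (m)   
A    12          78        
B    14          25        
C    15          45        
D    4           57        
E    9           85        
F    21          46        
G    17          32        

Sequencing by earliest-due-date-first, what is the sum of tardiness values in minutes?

EDD (increasing due date): B G C F D A E.
B: 0→14, due 25, tardiness 0
G: 14→31, due 32, tardiness 0
C: 31→46, due 45, tardiness 1
F: 46→67, due 46, tardiness 21
D: 67→71, due 57, tardiness 14
A: 71→83, due 78, tardiness 5
E: 83→92, due 85, tardiness 7
Sum = 0+0+1+21+14+5+7 = 48.

48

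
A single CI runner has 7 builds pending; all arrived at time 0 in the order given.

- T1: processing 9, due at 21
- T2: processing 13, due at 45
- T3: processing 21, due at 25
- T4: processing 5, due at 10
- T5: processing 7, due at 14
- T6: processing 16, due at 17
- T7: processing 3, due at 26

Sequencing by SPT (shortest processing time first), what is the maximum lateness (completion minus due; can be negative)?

SPT (increasing processing time): T7 T4 T5 T1 T2 T6 T3.
T7: 0→3, due 26, lateness -23
T4: 3→8, due 10, lateness -2
T5: 8→15, due 14, lateness 1
T1: 15→24, due 21, lateness 3
T2: 24→37, due 45, lateness -8
T6: 37→53, due 17, lateness 36
T3: 53→74, due 25, lateness 49
Maximum = 49.

49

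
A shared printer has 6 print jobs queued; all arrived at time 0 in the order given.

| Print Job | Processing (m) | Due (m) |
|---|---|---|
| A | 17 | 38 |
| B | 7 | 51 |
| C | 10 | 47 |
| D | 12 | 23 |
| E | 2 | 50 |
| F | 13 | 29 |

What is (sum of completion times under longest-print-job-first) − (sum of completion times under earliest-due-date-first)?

15

LPT (decreasing processing time): A F D C B E.
A: 0→17
F: 17→30
D: 30→42
C: 42→52
B: 52→59
E: 59→61
Sum = 17+30+42+52+59+61 = 261.
EDD (increasing due date): D F A C E B.
D: 0→12
F: 12→25
A: 25→42
C: 42→52
E: 52→54
B: 54→61
Sum = 12+25+42+52+54+61 = 246.
Difference = 261 − 246 = 15.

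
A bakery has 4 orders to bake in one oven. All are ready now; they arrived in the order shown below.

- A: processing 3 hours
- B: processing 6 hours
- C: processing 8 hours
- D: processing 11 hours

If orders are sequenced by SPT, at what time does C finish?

SPT (increasing processing time): A B C D.
A: 0→3
B: 3→9
C: 9→17

17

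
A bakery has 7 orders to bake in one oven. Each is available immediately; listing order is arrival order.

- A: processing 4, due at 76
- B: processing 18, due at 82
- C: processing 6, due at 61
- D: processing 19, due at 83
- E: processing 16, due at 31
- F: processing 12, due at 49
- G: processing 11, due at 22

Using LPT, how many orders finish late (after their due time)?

LPT (decreasing processing time): D B E F G C A.
D: 0→19, due 83, tardiness 0
B: 19→37, due 82, tardiness 0
E: 37→53, due 31, tardiness 22
F: 53→65, due 49, tardiness 16
G: 65→76, due 22, tardiness 54
C: 76→82, due 61, tardiness 21
A: 82→86, due 76, tardiness 10
Late orders: 5.

5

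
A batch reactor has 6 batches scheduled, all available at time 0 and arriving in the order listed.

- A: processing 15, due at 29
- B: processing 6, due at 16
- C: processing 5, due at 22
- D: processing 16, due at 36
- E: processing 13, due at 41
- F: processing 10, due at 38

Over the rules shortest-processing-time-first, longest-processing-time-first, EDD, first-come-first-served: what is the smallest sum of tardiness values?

44

SPT (increasing processing time): C B F E A D.
C: 0→5, due 22, tardiness 0
B: 5→11, due 16, tardiness 0
F: 11→21, due 38, tardiness 0
E: 21→34, due 41, tardiness 0
A: 34→49, due 29, tardiness 20
D: 49→65, due 36, tardiness 29
Sum = 0+0+0+0+20+29 = 49.
LPT (decreasing processing time): D A E F B C.
D: 0→16, due 36, tardiness 0
A: 16→31, due 29, tardiness 2
E: 31→44, due 41, tardiness 3
F: 44→54, due 38, tardiness 16
B: 54→60, due 16, tardiness 44
C: 60→65, due 22, tardiness 43
Sum = 0+2+3+16+44+43 = 108.
EDD (increasing due date): B C A D F E.
B: 0→6, due 16, tardiness 0
C: 6→11, due 22, tardiness 0
A: 11→26, due 29, tardiness 0
D: 26→42, due 36, tardiness 6
F: 42→52, due 38, tardiness 14
E: 52→65, due 41, tardiness 24
Sum = 0+0+0+6+14+24 = 44.
FIFO (arrival order): A B C D E F.
A: 0→15, due 29, tardiness 0
B: 15→21, due 16, tardiness 5
C: 21→26, due 22, tardiness 4
D: 26→42, due 36, tardiness 6
E: 42→55, due 41, tardiness 14
F: 55→65, due 38, tardiness 27
Sum = 0+5+4+6+14+27 = 56.
SPT 49, LPT 108, EDD 44, FIFO 56 → minimum 44.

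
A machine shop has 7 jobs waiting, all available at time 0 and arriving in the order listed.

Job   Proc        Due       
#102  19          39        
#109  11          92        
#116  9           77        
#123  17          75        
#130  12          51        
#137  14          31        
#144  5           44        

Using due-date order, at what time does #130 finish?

EDD (increasing due date): #137 #102 #144 #130 #123 #116 #109.
#137: 0→14
#102: 14→33
#144: 33→38
#130: 38→50

50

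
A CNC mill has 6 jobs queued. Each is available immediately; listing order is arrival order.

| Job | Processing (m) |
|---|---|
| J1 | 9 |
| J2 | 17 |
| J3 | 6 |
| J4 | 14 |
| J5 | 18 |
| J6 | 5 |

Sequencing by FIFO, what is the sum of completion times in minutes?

FIFO (arrival order): J1 J2 J3 J4 J5 J6.
J1: 0→9
J2: 9→26
J3: 26→32
J4: 32→46
J5: 46→64
J6: 64→69
Sum = 9+26+32+46+64+69 = 246.

246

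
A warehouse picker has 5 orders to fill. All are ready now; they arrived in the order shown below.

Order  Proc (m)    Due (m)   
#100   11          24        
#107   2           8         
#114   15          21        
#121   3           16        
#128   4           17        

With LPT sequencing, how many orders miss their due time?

LPT (decreasing processing time): #114 #100 #128 #121 #107.
#114: 0→15, due 21, tardiness 0
#100: 15→26, due 24, tardiness 2
#128: 26→30, due 17, tardiness 13
#121: 30→33, due 16, tardiness 17
#107: 33→35, due 8, tardiness 27
Late orders: 4.

4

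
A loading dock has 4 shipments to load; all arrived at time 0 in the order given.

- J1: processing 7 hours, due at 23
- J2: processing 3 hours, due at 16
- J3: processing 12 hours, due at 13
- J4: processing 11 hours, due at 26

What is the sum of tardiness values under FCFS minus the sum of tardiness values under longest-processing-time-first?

-8

FIFO (arrival order): J1 J2 J3 J4.
J1: 0→7, due 23, tardiness 0
J2: 7→10, due 16, tardiness 0
J3: 10→22, due 13, tardiness 9
J4: 22→33, due 26, tardiness 7
Sum = 0+0+9+7 = 16.
LPT (decreasing processing time): J3 J4 J1 J2.
J3: 0→12, due 13, tardiness 0
J4: 12→23, due 26, tardiness 0
J1: 23→30, due 23, tardiness 7
J2: 30→33, due 16, tardiness 17
Sum = 0+0+7+17 = 24.
Difference = 16 − 24 = -8.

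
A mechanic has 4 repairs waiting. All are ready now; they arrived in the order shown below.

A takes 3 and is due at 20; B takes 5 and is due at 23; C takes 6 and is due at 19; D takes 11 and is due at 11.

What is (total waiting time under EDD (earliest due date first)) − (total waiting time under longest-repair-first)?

EDD (increasing due date): D C A B.
D: waits 0, runs 0→11
C: waits 11, runs 11→17
A: waits 17, runs 17→20
B: waits 20, runs 20→25
Sum = 0+11+17+20 = 48.
LPT (decreasing processing time): D C B A.
D: waits 0, runs 0→11
C: waits 11, runs 11→17
B: waits 17, runs 17→22
A: waits 22, runs 22→25
Sum = 0+11+17+22 = 50.
Difference = 48 − 50 = -2.

-2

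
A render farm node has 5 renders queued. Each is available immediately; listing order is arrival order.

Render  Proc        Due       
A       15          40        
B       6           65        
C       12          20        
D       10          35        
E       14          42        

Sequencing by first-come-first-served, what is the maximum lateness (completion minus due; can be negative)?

FIFO (arrival order): A B C D E.
A: 0→15, due 40, lateness -25
B: 15→21, due 65, lateness -44
C: 21→33, due 20, lateness 13
D: 33→43, due 35, lateness 8
E: 43→57, due 42, lateness 15
Maximum = 15.

15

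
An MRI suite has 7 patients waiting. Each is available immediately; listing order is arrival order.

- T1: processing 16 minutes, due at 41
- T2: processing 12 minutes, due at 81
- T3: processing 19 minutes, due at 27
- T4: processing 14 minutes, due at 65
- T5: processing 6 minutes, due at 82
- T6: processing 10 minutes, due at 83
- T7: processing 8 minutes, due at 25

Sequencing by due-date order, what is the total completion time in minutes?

364

EDD (increasing due date): T7 T3 T1 T4 T2 T5 T6.
T7: 0→8
T3: 8→27
T1: 27→43
T4: 43→57
T2: 57→69
T5: 69→75
T6: 75→85
Sum = 8+27+43+57+69+75+85 = 364.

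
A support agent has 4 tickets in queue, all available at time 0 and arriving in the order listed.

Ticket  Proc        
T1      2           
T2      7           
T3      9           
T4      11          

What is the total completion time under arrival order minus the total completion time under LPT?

-29

FIFO (arrival order): T1 T2 T3 T4.
T1: 0→2
T2: 2→9
T3: 9→18
T4: 18→29
Sum = 2+9+18+29 = 58.
LPT (decreasing processing time): T4 T3 T2 T1.
T4: 0→11
T3: 11→20
T2: 20→27
T1: 27→29
Sum = 11+20+27+29 = 87.
Difference = 58 − 87 = -29.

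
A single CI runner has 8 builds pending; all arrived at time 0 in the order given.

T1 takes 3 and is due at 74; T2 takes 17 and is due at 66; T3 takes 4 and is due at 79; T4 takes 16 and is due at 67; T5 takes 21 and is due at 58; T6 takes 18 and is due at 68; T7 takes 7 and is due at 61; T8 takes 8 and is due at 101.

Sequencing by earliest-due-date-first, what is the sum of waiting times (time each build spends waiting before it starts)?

EDD (increasing due date): T5 T7 T2 T4 T6 T1 T3 T8.
T5: waits 0, runs 0→21
T7: waits 21, runs 21→28
T2: waits 28, runs 28→45
T4: waits 45, runs 45→61
T6: waits 61, runs 61→79
T1: waits 79, runs 79→82
T3: waits 82, runs 82→86
T8: waits 86, runs 86→94
Sum = 0+21+28+45+61+79+82+86 = 402.

402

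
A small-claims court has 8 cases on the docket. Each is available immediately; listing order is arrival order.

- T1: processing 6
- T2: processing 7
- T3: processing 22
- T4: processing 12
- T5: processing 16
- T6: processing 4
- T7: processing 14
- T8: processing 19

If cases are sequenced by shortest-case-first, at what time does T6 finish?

4

SPT (increasing processing time): T6 T1 T2 T4 T7 T5 T8 T3.
T6: 0→4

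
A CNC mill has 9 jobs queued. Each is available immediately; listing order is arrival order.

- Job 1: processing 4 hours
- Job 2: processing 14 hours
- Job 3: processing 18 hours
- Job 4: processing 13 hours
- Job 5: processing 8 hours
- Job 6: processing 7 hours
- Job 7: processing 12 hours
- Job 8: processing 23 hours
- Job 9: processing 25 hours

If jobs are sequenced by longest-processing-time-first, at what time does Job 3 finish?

66

LPT (decreasing processing time): Job 9 Job 8 Job 3 Job 2 Job 4 Job 7 Job 5 Job 6 Job 1.
Job 9: 0→25
Job 8: 25→48
Job 3: 48→66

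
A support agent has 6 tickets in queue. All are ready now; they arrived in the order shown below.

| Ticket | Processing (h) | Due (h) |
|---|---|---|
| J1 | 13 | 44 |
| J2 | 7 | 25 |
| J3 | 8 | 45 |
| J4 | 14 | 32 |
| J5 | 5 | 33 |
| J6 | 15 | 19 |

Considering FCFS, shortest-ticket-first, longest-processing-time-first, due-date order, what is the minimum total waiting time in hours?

FIFO (arrival order): J1 J2 J3 J4 J5 J6.
J1: waits 0, runs 0→13
J2: waits 13, runs 13→20
J3: waits 20, runs 20→28
J4: waits 28, runs 28→42
J5: waits 42, runs 42→47
J6: waits 47, runs 47→62
Sum = 0+13+20+28+42+47 = 150.
SPT (increasing processing time): J5 J2 J3 J1 J4 J6.
J5: waits 0, runs 0→5
J2: waits 5, runs 5→12
J3: waits 12, runs 12→20
J1: waits 20, runs 20→33
J4: waits 33, runs 33→47
J6: waits 47, runs 47→62
Sum = 0+5+12+20+33+47 = 117.
LPT (decreasing processing time): J6 J4 J1 J3 J2 J5.
J6: waits 0, runs 0→15
J4: waits 15, runs 15→29
J1: waits 29, runs 29→42
J3: waits 42, runs 42→50
J2: waits 50, runs 50→57
J5: waits 57, runs 57→62
Sum = 0+15+29+42+50+57 = 193.
EDD (increasing due date): J6 J2 J4 J5 J1 J3.
J6: waits 0, runs 0→15
J2: waits 15, runs 15→22
J4: waits 22, runs 22→36
J5: waits 36, runs 36→41
J1: waits 41, runs 41→54
J3: waits 54, runs 54→62
Sum = 0+15+22+36+41+54 = 168.
FIFO 150, SPT 117, LPT 193, EDD 168 → minimum 117.

117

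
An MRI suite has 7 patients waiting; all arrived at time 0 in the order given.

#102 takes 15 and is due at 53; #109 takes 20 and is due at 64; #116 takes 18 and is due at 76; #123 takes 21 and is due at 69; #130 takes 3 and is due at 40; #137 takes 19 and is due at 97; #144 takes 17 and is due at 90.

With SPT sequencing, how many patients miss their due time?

2

SPT (increasing processing time): #130 #102 #144 #116 #137 #109 #123.
#130: 0→3, due 40, tardiness 0
#102: 3→18, due 53, tardiness 0
#144: 18→35, due 90, tardiness 0
#116: 35→53, due 76, tardiness 0
#137: 53→72, due 97, tardiness 0
#109: 72→92, due 64, tardiness 28
#123: 92→113, due 69, tardiness 44
Late patients: 2.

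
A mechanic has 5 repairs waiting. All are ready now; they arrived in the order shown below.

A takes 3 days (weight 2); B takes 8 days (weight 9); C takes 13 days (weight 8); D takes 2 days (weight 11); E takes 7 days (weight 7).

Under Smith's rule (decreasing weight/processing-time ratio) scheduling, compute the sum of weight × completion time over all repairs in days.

WSPT (decreasing weight/processing-time ratio): D B E A C.
D: finishes 2, weight 11, w·C = 22
B: finishes 10, weight 9, w·C = 90
E: finishes 17, weight 7, w·C = 119
A: finishes 20, weight 2, w·C = 40
C: finishes 33, weight 8, w·C = 264
Sum = 22+90+119+40+264 = 535.

535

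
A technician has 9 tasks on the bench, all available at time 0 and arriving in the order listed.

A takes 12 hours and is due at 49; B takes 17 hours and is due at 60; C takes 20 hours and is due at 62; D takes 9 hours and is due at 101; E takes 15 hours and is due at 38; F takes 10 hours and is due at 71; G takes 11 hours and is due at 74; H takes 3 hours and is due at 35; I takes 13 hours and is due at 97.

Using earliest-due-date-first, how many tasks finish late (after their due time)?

5

EDD (increasing due date): H E A B C F G I D.
H: 0→3, due 35, tardiness 0
E: 3→18, due 38, tardiness 0
A: 18→30, due 49, tardiness 0
B: 30→47, due 60, tardiness 0
C: 47→67, due 62, tardiness 5
F: 67→77, due 71, tardiness 6
G: 77→88, due 74, tardiness 14
I: 88→101, due 97, tardiness 4
D: 101→110, due 101, tardiness 9
Late tasks: 5.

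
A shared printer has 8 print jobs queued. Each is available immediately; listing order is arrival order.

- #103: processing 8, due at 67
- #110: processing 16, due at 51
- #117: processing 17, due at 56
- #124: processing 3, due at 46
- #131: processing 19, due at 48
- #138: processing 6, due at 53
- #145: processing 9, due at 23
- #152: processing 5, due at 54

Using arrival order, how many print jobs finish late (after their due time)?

FIFO (arrival order): #103 #110 #117 #124 #131 #138 #145 #152.
#103: 0→8, due 67, tardiness 0
#110: 8→24, due 51, tardiness 0
#117: 24→41, due 56, tardiness 0
#124: 41→44, due 46, tardiness 0
#131: 44→63, due 48, tardiness 15
#138: 63→69, due 53, tardiness 16
#145: 69→78, due 23, tardiness 55
#152: 78→83, due 54, tardiness 29
Late print jobs: 4.

4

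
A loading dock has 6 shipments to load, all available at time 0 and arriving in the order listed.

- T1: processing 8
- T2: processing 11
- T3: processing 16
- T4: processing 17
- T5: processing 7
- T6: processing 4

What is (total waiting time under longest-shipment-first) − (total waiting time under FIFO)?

LPT (decreasing processing time): T4 T3 T2 T1 T5 T6.
T4: waits 0, runs 0→17
T3: waits 17, runs 17→33
T2: waits 33, runs 33→44
T1: waits 44, runs 44→52
T5: waits 52, runs 52→59
T6: waits 59, runs 59→63
Sum = 0+17+33+44+52+59 = 205.
FIFO (arrival order): T1 T2 T3 T4 T5 T6.
T1: waits 0, runs 0→8
T2: waits 8, runs 8→19
T3: waits 19, runs 19→35
T4: waits 35, runs 35→52
T5: waits 52, runs 52→59
T6: waits 59, runs 59→63
Sum = 0+8+19+35+52+59 = 173.
Difference = 205 − 173 = 32.

32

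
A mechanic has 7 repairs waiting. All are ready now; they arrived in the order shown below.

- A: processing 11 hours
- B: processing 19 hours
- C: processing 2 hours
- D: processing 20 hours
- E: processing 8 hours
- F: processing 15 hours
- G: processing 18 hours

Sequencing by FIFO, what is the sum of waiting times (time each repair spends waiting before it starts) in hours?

FIFO (arrival order): A B C D E F G.
A: waits 0, runs 0→11
B: waits 11, runs 11→30
C: waits 30, runs 30→32
D: waits 32, runs 32→52
E: waits 52, runs 52→60
F: waits 60, runs 60→75
G: waits 75, runs 75→93
Sum = 0+11+30+32+52+60+75 = 260.

260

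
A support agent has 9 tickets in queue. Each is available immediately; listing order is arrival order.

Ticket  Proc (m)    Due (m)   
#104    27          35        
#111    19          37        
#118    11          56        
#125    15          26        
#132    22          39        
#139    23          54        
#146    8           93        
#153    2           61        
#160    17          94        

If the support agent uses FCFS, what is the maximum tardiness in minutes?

66

FIFO (arrival order): #104 #111 #118 #125 #132 #139 #146 #153 #160.
#104: 0→27, due 35, tardiness 0
#111: 27→46, due 37, tardiness 9
#118: 46→57, due 56, tardiness 1
#125: 57→72, due 26, tardiness 46
#132: 72→94, due 39, tardiness 55
#139: 94→117, due 54, tardiness 63
#146: 117→125, due 93, tardiness 32
#153: 125→127, due 61, tardiness 66
#160: 127→144, due 94, tardiness 50
Maximum = 66.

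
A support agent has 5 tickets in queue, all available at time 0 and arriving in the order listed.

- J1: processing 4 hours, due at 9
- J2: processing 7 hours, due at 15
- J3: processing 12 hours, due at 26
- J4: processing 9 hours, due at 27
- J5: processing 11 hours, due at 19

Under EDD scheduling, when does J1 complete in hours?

EDD (increasing due date): J1 J2 J5 J3 J4.
J1: 0→4

4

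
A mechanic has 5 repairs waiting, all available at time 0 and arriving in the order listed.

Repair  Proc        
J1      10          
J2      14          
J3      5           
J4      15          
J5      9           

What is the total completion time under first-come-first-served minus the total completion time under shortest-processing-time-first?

FIFO (arrival order): J1 J2 J3 J4 J5.
J1: 0→10
J2: 10→24
J3: 24→29
J4: 29→44
J5: 44→53
Sum = 10+24+29+44+53 = 160.
SPT (increasing processing time): J3 J5 J1 J2 J4.
J3: 0→5
J5: 5→14
J1: 14→24
J2: 24→38
J4: 38→53
Sum = 5+14+24+38+53 = 134.
Difference = 160 − 134 = 26.

26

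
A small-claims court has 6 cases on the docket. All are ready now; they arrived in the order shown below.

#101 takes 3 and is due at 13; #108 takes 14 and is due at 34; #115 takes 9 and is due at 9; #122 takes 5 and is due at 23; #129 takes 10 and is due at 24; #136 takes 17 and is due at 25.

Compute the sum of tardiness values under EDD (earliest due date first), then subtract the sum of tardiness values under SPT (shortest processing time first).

EDD (increasing due date): #115 #101 #122 #129 #136 #108.
#115: 0→9, due 9, tardiness 0
#101: 9→12, due 13, tardiness 0
#122: 12→17, due 23, tardiness 0
#129: 17→27, due 24, tardiness 3
#136: 27→44, due 25, tardiness 19
#108: 44→58, due 34, tardiness 24
Sum = 0+0+0+3+19+24 = 46.
SPT (increasing processing time): #101 #122 #115 #129 #108 #136.
#101: 0→3, due 13, tardiness 0
#122: 3→8, due 23, tardiness 0
#115: 8→17, due 9, tardiness 8
#129: 17→27, due 24, tardiness 3
#108: 27→41, due 34, tardiness 7
#136: 41→58, due 25, tardiness 33
Sum = 0+0+8+3+7+33 = 51.
Difference = 46 − 51 = -5.

-5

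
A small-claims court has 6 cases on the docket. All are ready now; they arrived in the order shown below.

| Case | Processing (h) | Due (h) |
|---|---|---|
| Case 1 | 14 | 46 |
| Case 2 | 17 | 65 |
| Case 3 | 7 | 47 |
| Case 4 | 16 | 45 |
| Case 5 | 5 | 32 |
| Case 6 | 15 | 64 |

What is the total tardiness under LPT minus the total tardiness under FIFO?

34

LPT (decreasing processing time): Case 2 Case 4 Case 6 Case 1 Case 3 Case 5.
Case 2: 0→17, due 65, tardiness 0
Case 4: 17→33, due 45, tardiness 0
Case 6: 33→48, due 64, tardiness 0
Case 1: 48→62, due 46, tardiness 16
Case 3: 62→69, due 47, tardiness 22
Case 5: 69→74, due 32, tardiness 42
Sum = 0+0+0+16+22+42 = 80.
FIFO (arrival order): Case 1 Case 2 Case 3 Case 4 Case 5 Case 6.
Case 1: 0→14, due 46, tardiness 0
Case 2: 14→31, due 65, tardiness 0
Case 3: 31→38, due 47, tardiness 0
Case 4: 38→54, due 45, tardiness 9
Case 5: 54→59, due 32, tardiness 27
Case 6: 59→74, due 64, tardiness 10
Sum = 0+0+0+9+27+10 = 46.
Difference = 80 − 46 = 34.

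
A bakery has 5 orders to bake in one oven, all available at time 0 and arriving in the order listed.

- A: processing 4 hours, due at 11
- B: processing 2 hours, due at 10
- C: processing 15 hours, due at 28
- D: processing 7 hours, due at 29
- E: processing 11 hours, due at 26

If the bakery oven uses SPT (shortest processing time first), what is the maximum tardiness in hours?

11

SPT (increasing processing time): B A D E C.
B: 0→2, due 10, tardiness 0
A: 2→6, due 11, tardiness 0
D: 6→13, due 29, tardiness 0
E: 13→24, due 26, tardiness 0
C: 24→39, due 28, tardiness 11
Maximum = 11.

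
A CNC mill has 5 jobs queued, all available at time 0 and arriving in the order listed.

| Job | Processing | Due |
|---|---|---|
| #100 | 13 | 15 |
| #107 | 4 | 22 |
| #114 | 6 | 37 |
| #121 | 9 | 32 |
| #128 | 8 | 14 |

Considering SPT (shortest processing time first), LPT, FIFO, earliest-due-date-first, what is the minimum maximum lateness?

SPT (increasing processing time): #107 #114 #128 #121 #100.
#107: 0→4, due 22, lateness -18
#114: 4→10, due 37, lateness -27
#128: 10→18, due 14, lateness 4
#121: 18→27, due 32, lateness -5
#100: 27→40, due 15, lateness 25
Maximum = 25.
LPT (decreasing processing time): #100 #121 #128 #114 #107.
#100: 0→13, due 15, lateness -2
#121: 13→22, due 32, lateness -10
#128: 22→30, due 14, lateness 16
#114: 30→36, due 37, lateness -1
#107: 36→40, due 22, lateness 18
Maximum = 18.
FIFO (arrival order): #100 #107 #114 #121 #128.
#100: 0→13, due 15, lateness -2
#107: 13→17, due 22, lateness -5
#114: 17→23, due 37, lateness -14
#121: 23→32, due 32, lateness 0
#128: 32→40, due 14, lateness 26
Maximum = 26.
EDD (increasing due date): #128 #100 #107 #121 #114.
#128: 0→8, due 14, lateness -6
#100: 8→21, due 15, lateness 6
#107: 21→25, due 22, lateness 3
#121: 25→34, due 32, lateness 2
#114: 34→40, due 37, lateness 3
Maximum = 6.
SPT 25, LPT 18, FIFO 26, EDD 6 → minimum 6.

6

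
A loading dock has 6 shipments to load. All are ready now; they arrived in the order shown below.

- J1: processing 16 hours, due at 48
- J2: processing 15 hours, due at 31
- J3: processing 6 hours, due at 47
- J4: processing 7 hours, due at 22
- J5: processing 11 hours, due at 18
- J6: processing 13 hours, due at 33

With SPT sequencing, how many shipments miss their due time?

4

SPT (increasing processing time): J3 J4 J5 J6 J2 J1.
J3: 0→6, due 47, tardiness 0
J4: 6→13, due 22, tardiness 0
J5: 13→24, due 18, tardiness 6
J6: 24→37, due 33, tardiness 4
J2: 37→52, due 31, tardiness 21
J1: 52→68, due 48, tardiness 20
Late shipments: 4.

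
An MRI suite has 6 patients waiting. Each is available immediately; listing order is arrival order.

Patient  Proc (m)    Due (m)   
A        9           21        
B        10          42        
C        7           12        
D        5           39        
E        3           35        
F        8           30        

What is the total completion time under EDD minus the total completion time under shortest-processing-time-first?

EDD (increasing due date): C A F E D B.
C: 0→7
A: 7→16
F: 16→24
E: 24→27
D: 27→32
B: 32→42
Sum = 7+16+24+27+32+42 = 148.
SPT (increasing processing time): E D C F A B.
E: 0→3
D: 3→8
C: 8→15
F: 15→23
A: 23→32
B: 32→42
Sum = 3+8+15+23+32+42 = 123.
Difference = 148 − 123 = 25.

25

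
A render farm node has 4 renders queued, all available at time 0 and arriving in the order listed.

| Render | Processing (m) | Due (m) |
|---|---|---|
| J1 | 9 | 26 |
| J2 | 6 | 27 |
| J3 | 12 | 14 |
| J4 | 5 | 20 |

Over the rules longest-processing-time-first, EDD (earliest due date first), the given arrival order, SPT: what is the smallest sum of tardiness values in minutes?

LPT (decreasing processing time): J3 J1 J2 J4.
J3: 0→12, due 14, tardiness 0
J1: 12→21, due 26, tardiness 0
J2: 21→27, due 27, tardiness 0
J4: 27→32, due 20, tardiness 12
Sum = 0+0+0+12 = 12.
EDD (increasing due date): J3 J4 J1 J2.
J3: 0→12, due 14, tardiness 0
J4: 12→17, due 20, tardiness 0
J1: 17→26, due 26, tardiness 0
J2: 26→32, due 27, tardiness 5
Sum = 0+0+0+5 = 5.
FIFO (arrival order): J1 J2 J3 J4.
J1: 0→9, due 26, tardiness 0
J2: 9→15, due 27, tardiness 0
J3: 15→27, due 14, tardiness 13
J4: 27→32, due 20, tardiness 12
Sum = 0+0+13+12 = 25.
SPT (increasing processing time): J4 J2 J1 J3.
J4: 0→5, due 20, tardiness 0
J2: 5→11, due 27, tardiness 0
J1: 11→20, due 26, tardiness 0
J3: 20→32, due 14, tardiness 18
Sum = 0+0+0+18 = 18.
LPT 12, EDD 5, FIFO 25, SPT 18 → minimum 5.

5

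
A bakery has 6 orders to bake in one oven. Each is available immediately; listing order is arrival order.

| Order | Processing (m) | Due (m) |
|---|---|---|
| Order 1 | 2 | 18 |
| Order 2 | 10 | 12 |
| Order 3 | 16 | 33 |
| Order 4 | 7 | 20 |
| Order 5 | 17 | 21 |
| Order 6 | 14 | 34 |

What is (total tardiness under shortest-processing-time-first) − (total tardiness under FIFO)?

-10

SPT (increasing processing time): Order 1 Order 4 Order 2 Order 6 Order 3 Order 5.
Order 1: 0→2, due 18, tardiness 0
Order 4: 2→9, due 20, tardiness 0
Order 2: 9→19, due 12, tardiness 7
Order 6: 19→33, due 34, tardiness 0
Order 3: 33→49, due 33, tardiness 16
Order 5: 49→66, due 21, tardiness 45
Sum = 0+0+7+0+16+45 = 68.
FIFO (arrival order): Order 1 Order 2 Order 3 Order 4 Order 5 Order 6.
Order 1: 0→2, due 18, tardiness 0
Order 2: 2→12, due 12, tardiness 0
Order 3: 12→28, due 33, tardiness 0
Order 4: 28→35, due 20, tardiness 15
Order 5: 35→52, due 21, tardiness 31
Order 6: 52→66, due 34, tardiness 32
Sum = 0+0+0+15+31+32 = 78.
Difference = 68 − 78 = -10.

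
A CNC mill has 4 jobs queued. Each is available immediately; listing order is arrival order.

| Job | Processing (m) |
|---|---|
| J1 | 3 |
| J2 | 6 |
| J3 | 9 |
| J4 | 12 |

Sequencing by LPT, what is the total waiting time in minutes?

LPT (decreasing processing time): J4 J3 J2 J1.
J4: waits 0, runs 0→12
J3: waits 12, runs 12→21
J2: waits 21, runs 21→27
J1: waits 27, runs 27→30
Sum = 0+12+21+27 = 60.

60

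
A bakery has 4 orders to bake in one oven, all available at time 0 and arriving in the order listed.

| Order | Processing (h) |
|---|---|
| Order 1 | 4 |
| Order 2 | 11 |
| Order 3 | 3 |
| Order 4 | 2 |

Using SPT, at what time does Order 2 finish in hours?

SPT (increasing processing time): Order 4 Order 3 Order 1 Order 2.
Order 4: 0→2
Order 3: 2→5
Order 1: 5→9
Order 2: 9→20

20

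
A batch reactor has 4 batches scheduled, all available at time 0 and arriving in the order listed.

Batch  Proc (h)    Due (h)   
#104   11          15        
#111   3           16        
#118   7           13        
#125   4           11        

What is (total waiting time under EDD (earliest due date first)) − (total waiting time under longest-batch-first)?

EDD (increasing due date): #125 #118 #104 #111.
#125: waits 0, runs 0→4
#118: waits 4, runs 4→11
#104: waits 11, runs 11→22
#111: waits 22, runs 22→25
Sum = 0+4+11+22 = 37.
LPT (decreasing processing time): #104 #118 #125 #111.
#104: waits 0, runs 0→11
#118: waits 11, runs 11→18
#125: waits 18, runs 18→22
#111: waits 22, runs 22→25
Sum = 0+11+18+22 = 51.
Difference = 37 − 51 = -14.

-14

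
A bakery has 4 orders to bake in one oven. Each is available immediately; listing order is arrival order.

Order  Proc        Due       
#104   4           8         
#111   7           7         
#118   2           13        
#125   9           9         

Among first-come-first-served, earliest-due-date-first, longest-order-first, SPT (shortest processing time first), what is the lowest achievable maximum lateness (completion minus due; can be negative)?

11

FIFO (arrival order): #104 #111 #118 #125.
#104: 0→4, due 8, lateness -4
#111: 4→11, due 7, lateness 4
#118: 11→13, due 13, lateness 0
#125: 13→22, due 9, lateness 13
Maximum = 13.
EDD (increasing due date): #111 #104 #125 #118.
#111: 0→7, due 7, lateness 0
#104: 7→11, due 8, lateness 3
#125: 11→20, due 9, lateness 11
#118: 20→22, due 13, lateness 9
Maximum = 11.
LPT (decreasing processing time): #125 #111 #104 #118.
#125: 0→9, due 9, lateness 0
#111: 9→16, due 7, lateness 9
#104: 16→20, due 8, lateness 12
#118: 20→22, due 13, lateness 9
Maximum = 12.
SPT (increasing processing time): #118 #104 #111 #125.
#118: 0→2, due 13, lateness -11
#104: 2→6, due 8, lateness -2
#111: 6→13, due 7, lateness 6
#125: 13→22, due 9, lateness 13
Maximum = 13.
FIFO 13, EDD 11, LPT 12, SPT 13 → minimum 11.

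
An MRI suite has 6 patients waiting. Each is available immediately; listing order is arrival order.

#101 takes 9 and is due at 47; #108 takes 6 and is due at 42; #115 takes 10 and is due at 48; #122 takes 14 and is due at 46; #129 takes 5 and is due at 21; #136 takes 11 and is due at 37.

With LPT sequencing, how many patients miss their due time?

LPT (decreasing processing time): #122 #136 #115 #101 #108 #129.
#122: 0→14, due 46, tardiness 0
#136: 14→25, due 37, tardiness 0
#115: 25→35, due 48, tardiness 0
#101: 35→44, due 47, tardiness 0
#108: 44→50, due 42, tardiness 8
#129: 50→55, due 21, tardiness 34
Late patients: 2.

2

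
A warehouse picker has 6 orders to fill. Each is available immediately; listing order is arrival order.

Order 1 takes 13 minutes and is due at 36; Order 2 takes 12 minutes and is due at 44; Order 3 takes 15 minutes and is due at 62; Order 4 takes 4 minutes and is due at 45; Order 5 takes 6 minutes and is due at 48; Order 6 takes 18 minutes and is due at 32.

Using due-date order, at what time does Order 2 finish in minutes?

EDD (increasing due date): Order 6 Order 1 Order 2 Order 4 Order 5 Order 3.
Order 6: 0→18
Order 1: 18→31
Order 2: 31→43

43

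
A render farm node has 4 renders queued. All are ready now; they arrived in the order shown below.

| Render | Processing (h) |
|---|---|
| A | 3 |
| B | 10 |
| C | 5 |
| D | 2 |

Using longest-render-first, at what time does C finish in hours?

LPT (decreasing processing time): B C A D.
B: 0→10
C: 10→15

15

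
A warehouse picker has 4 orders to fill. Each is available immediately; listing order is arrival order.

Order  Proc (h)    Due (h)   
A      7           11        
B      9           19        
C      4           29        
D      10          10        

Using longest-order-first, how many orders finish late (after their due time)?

2

LPT (decreasing processing time): D B A C.
D: 0→10, due 10, tardiness 0
B: 10→19, due 19, tardiness 0
A: 19→26, due 11, tardiness 15
C: 26→30, due 29, tardiness 1
Late orders: 2.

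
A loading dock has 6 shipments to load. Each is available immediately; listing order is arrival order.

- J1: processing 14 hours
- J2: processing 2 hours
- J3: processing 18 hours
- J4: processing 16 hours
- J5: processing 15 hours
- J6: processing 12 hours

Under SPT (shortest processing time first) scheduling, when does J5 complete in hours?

SPT (increasing processing time): J2 J6 J1 J5 J4 J3.
J2: 0→2
J6: 2→14
J1: 14→28
J5: 28→43

43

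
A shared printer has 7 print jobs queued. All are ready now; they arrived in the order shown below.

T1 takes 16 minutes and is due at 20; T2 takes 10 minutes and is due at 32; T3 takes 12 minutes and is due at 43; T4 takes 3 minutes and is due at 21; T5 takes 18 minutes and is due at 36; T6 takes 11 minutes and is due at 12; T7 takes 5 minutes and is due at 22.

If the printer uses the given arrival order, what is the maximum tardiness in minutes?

FIFO (arrival order): T1 T2 T3 T4 T5 T6 T7.
T1: 0→16, due 20, tardiness 0
T2: 16→26, due 32, tardiness 0
T3: 26→38, due 43, tardiness 0
T4: 38→41, due 21, tardiness 20
T5: 41→59, due 36, tardiness 23
T6: 59→70, due 12, tardiness 58
T7: 70→75, due 22, tardiness 53
Maximum = 58.

58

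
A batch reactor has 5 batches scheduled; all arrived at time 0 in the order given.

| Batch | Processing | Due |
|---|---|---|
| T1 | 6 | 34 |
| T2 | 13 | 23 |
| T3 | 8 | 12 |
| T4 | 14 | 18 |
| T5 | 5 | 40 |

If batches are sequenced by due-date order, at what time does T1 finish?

41

EDD (increasing due date): T3 T4 T2 T1 T5.
T3: 0→8
T4: 8→22
T2: 22→35
T1: 35→41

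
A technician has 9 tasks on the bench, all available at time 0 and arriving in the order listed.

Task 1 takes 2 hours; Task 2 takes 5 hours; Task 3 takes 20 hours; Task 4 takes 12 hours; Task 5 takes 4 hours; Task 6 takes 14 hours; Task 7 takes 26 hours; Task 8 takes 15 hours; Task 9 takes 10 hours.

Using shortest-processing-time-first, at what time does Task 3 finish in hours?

SPT (increasing processing time): Task 1 Task 5 Task 2 Task 9 Task 4 Task 6 Task 8 Task 3 Task 7.
Task 1: 0→2
Task 5: 2→6
Task 2: 6→11
Task 9: 11→21
Task 4: 21→33
Task 6: 33→47
Task 8: 47→62
Task 3: 62→82

82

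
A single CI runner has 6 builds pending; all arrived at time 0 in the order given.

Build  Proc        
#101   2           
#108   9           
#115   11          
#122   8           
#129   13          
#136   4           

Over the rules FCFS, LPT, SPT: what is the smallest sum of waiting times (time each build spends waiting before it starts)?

FIFO (arrival order): #101 #108 #115 #122 #129 #136.
#101: waits 0, runs 0→2
#108: waits 2, runs 2→11
#115: waits 11, runs 11→22
#122: waits 22, runs 22→30
#129: waits 30, runs 30→43
#136: waits 43, runs 43→47
Sum = 0+2+11+22+30+43 = 108.
LPT (decreasing processing time): #129 #115 #108 #122 #136 #101.
#129: waits 0, runs 0→13
#115: waits 13, runs 13→24
#108: waits 24, runs 24→33
#122: waits 33, runs 33→41
#136: waits 41, runs 41→45
#101: waits 45, runs 45→47
Sum = 0+13+24+33+41+45 = 156.
SPT (increasing processing time): #101 #136 #122 #108 #115 #129.
#101: waits 0, runs 0→2
#136: waits 2, runs 2→6
#122: waits 6, runs 6→14
#108: waits 14, runs 14→23
#115: waits 23, runs 23→34
#129: waits 34, runs 34→47
Sum = 0+2+6+14+23+34 = 79.
FIFO 108, LPT 156, SPT 79 → minimum 79.

79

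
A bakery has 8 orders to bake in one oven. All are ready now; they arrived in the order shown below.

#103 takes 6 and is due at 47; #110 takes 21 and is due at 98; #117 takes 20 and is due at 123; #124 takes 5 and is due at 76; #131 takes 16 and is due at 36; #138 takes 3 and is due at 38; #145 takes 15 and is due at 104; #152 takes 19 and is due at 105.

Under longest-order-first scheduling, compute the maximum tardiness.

LPT (decreasing processing time): #110 #117 #152 #131 #145 #103 #124 #138.
#110: 0→21, due 98, tardiness 0
#117: 21→41, due 123, tardiness 0
#152: 41→60, due 105, tardiness 0
#131: 60→76, due 36, tardiness 40
#145: 76→91, due 104, tardiness 0
#103: 91→97, due 47, tardiness 50
#124: 97→102, due 76, tardiness 26
#138: 102→105, due 38, tardiness 67
Maximum = 67.

67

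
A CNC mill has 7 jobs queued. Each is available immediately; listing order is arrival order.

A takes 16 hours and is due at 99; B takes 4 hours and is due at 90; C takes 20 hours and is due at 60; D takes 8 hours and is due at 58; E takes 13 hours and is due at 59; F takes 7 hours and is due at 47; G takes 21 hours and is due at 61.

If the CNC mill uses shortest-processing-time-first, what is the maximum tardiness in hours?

SPT (increasing processing time): B F D E A C G.
B: 0→4, due 90, tardiness 0
F: 4→11, due 47, tardiness 0
D: 11→19, due 58, tardiness 0
E: 19→32, due 59, tardiness 0
A: 32→48, due 99, tardiness 0
C: 48→68, due 60, tardiness 8
G: 68→89, due 61, tardiness 28
Maximum = 28.

28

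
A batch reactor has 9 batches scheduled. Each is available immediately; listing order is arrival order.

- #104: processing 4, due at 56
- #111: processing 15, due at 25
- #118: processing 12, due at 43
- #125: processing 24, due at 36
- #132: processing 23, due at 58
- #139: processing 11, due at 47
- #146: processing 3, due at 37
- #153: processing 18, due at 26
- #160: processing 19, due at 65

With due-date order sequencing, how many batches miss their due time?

8

EDD (increasing due date): #111 #153 #125 #146 #118 #139 #104 #132 #160.
#111: 0→15, due 25, tardiness 0
#153: 15→33, due 26, tardiness 7
#125: 33→57, due 36, tardiness 21
#146: 57→60, due 37, tardiness 23
#118: 60→72, due 43, tardiness 29
#139: 72→83, due 47, tardiness 36
#104: 83→87, due 56, tardiness 31
#132: 87→110, due 58, tardiness 52
#160: 110→129, due 65, tardiness 64
Late batches: 8.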